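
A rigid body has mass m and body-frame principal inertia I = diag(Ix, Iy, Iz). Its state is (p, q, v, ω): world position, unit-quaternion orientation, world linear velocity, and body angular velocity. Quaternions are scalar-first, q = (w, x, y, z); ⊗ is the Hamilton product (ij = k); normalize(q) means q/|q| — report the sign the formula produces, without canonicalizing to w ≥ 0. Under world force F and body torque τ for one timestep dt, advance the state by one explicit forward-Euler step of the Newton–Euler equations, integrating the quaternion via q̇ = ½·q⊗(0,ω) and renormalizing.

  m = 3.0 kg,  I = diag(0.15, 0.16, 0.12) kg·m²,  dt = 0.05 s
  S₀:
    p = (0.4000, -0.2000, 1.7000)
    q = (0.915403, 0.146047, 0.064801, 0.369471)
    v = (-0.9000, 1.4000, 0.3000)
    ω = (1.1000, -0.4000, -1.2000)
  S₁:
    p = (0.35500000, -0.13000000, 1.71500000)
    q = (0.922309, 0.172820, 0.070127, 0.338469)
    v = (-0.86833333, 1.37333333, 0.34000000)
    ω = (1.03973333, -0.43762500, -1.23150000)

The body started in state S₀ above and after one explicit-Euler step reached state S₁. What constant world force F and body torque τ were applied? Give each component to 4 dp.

F = (1.9000, -1.6000, 2.4000)
τ = (-0.2000, -0.1600, -0.0800)

v₁ − v₀ = (0.03166667, -0.02666667, 0.04000000)
applied force F = (1.9000, -1.6000, 2.4000)
Δω = ω₁−ω₀ = (-0.06026667, -0.03762500, -0.03150000)
I·α + gyro = (-0.2000, -0.1600, -0.0800)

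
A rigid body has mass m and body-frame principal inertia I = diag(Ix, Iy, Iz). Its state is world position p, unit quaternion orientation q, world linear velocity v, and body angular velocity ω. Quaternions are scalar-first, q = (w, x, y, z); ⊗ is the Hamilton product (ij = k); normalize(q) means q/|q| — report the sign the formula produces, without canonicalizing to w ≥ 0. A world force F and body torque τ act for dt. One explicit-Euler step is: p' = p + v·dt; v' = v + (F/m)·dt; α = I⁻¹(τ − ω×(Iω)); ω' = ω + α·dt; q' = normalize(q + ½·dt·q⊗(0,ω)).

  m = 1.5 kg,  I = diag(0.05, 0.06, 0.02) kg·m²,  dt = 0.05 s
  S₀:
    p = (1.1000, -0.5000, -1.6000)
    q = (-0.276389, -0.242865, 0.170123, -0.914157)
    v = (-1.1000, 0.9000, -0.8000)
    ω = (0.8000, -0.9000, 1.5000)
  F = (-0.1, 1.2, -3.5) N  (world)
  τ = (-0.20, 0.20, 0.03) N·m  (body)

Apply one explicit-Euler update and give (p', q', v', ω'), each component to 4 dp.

a = F/m = (-0.0667, 0.8000, -2.3333)
p' = p + v·dt = (1.0450, -0.4550, -1.6400)
v' = v + a·dt = (-1.1033, 0.9400, -0.9167)
precession coupling ω×(Iω) = (0.0540, 0.0360, -0.0072)
angular accel α = (-5.0800, 2.7333, 1.8600)
ω + α·dt = (0.5460, -0.7633, 1.5930)
Hamilton product q⊗(0,ω) = (1.7186382, -0.7886680, -0.1182780, -0.3321034)
q' = normalize(q + ½dt·q⊗(0,ω)) = (-0.2332, -0.2623, 0.1670, -0.9214)

p' = (1.0450, -0.4550, -1.6400)
q' = (-0.2332, -0.2623, 0.1670, -0.9214)
v' = (-1.1033, 0.9400, -0.9167)
ω' = (0.5460, -0.7633, 1.5930)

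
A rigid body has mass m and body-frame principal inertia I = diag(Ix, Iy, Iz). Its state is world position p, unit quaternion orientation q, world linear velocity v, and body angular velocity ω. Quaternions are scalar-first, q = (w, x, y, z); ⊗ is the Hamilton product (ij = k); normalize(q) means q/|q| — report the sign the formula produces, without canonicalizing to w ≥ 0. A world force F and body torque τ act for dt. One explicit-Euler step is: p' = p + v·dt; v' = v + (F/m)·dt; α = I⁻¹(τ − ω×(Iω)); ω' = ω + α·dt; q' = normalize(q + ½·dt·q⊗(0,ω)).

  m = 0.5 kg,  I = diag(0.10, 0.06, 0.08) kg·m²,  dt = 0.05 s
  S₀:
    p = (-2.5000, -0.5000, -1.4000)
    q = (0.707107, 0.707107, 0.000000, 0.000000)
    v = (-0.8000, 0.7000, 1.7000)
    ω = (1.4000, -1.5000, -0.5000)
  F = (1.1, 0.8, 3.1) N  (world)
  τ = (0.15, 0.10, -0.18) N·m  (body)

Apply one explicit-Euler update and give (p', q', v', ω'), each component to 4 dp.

new position p' = (-2.5400, -0.4650, -1.3150)
v' = v + a·dt = (-0.6900, 0.7800, 2.0100)
gyro term ω×Iω = (0.0150, -0.0140, 0.0840)
angular accel α = (1.3500, 1.9000, -3.3000)
ω' = ω + α·dt = (1.4675, -1.4050, -0.6650)
2q̇ = q⊗(0,ω) = (-0.9899498, 0.9899498, -0.7071070, -1.4142140)
updated quaternion q' = (0.6814, 0.7308, -0.0177, -0.0353)

p' = (-2.5400, -0.4650, -1.3150)
q' = (0.6814, 0.7308, -0.0177, -0.0353)
v' = (-0.6900, 0.7800, 2.0100)
ω' = (1.4675, -1.4050, -0.6650)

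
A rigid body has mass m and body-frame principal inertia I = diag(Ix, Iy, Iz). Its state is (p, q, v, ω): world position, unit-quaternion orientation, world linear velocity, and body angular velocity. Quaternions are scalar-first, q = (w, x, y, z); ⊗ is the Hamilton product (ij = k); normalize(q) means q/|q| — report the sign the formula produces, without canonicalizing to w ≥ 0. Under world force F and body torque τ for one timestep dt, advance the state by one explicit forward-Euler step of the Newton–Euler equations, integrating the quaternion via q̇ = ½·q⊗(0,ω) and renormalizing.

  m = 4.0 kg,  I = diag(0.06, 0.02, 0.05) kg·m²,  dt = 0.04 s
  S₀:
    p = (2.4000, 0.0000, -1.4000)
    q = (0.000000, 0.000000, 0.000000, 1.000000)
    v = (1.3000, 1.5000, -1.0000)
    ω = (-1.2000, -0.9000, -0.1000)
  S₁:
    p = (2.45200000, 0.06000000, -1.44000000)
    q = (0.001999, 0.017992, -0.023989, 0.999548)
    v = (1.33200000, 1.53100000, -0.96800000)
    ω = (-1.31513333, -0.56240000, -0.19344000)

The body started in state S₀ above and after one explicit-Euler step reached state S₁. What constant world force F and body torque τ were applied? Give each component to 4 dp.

F = (3.2000, 3.1000, 3.2000)
τ = (-0.1700, 0.1700, -0.1600)

velocity change Δv = (0.03200000, 0.03100000, 0.03200000)
applied force F = (3.2000, 3.1000, 3.2000)
Δω = ω₁−ω₀ = (-0.11513333, 0.33760000, -0.09344000)
precession coupling = (0.0027, 0.0012, -0.0432)
I·α + gyro = (-0.1700, 0.1700, -0.1600)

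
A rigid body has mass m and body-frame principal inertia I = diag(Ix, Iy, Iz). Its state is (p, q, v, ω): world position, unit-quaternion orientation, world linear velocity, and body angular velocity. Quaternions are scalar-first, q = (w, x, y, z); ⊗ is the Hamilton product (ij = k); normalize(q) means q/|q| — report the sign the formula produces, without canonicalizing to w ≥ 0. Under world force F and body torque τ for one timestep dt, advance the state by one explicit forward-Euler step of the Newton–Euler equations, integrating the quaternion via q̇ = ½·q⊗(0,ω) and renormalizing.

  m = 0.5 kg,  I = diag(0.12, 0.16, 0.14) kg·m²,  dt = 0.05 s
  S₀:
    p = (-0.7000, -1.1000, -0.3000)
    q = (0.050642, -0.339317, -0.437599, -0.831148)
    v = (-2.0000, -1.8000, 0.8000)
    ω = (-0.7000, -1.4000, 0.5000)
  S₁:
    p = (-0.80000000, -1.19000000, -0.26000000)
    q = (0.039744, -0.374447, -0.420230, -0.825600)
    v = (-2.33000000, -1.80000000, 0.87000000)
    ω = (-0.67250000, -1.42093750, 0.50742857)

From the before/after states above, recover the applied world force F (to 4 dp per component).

F = (-3.3000, 0.0000, 0.7000)

v₁ − v₀ = (-0.33000000, 0.00000000, 0.07000000)
applied force F = (-3.3000, 0.0000, 0.7000)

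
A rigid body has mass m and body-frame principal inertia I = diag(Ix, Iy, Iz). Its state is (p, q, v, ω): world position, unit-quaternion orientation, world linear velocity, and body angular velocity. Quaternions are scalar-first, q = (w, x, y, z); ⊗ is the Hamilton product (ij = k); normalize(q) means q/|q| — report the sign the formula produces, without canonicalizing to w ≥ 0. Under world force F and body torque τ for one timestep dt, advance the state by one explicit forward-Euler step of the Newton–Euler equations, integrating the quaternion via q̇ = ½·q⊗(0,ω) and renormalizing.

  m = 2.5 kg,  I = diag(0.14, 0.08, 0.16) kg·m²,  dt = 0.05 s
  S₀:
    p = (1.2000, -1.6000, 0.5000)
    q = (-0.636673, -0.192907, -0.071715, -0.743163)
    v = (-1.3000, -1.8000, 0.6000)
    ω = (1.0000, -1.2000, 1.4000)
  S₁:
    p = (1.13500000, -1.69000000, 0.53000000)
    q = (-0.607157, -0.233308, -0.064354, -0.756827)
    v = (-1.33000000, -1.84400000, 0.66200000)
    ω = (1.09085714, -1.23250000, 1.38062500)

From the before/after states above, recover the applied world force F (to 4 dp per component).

v₁ − v₀ = (-0.03000000, -0.04400000, 0.06200000)
applied force F = (-1.5000, -2.2000, 3.1000)

F = (-1.5000, -2.2000, 3.1000)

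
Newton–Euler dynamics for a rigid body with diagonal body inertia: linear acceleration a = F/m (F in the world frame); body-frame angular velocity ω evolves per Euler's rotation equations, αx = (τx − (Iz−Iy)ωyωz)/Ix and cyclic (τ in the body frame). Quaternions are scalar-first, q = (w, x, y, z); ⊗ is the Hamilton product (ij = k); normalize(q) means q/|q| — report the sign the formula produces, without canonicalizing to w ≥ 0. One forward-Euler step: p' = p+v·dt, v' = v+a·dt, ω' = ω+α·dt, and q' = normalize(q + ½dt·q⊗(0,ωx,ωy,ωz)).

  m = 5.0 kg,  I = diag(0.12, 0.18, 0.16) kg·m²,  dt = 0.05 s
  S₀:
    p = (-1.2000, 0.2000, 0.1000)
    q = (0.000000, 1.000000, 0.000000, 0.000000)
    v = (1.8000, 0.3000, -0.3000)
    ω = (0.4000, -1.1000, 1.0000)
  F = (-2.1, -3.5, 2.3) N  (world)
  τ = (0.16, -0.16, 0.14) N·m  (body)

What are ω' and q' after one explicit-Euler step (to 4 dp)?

ω×(Iω) gyroscopic = (0.0220, -0.0160, -0.0264)
α = I⁻¹(τ − ω×Iω) = (1.1500, -0.8000, 1.0400)
ω' = ω + α·dt = (0.4575, -1.1400, 1.0520)
Hamilton product q⊗(0,ω) = (-0.4000000, 0.0000000, -1.0000000, -1.1000000)
q + ½dt·q⊗(0,ω), renormalized = (-0.0100, 0.9993, -0.0250, -0.0275)

ω' = (0.4575, -1.1400, 1.0520)
q' = (-0.0100, 0.9993, -0.0250, -0.0275)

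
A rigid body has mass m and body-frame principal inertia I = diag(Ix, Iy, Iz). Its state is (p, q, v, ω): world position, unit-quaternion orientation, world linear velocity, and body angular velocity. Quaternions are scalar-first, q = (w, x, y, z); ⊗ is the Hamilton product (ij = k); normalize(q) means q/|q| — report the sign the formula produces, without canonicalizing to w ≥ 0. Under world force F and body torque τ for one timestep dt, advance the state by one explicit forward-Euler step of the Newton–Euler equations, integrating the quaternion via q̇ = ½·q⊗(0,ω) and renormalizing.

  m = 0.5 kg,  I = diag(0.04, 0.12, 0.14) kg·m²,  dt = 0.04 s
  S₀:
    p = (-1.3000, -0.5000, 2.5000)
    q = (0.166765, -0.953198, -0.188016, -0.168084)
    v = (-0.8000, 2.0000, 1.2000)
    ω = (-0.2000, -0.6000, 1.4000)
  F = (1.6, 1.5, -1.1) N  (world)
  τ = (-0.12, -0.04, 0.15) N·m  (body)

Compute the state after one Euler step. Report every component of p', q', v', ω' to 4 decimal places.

gyro term ω×Iω = (-0.0168, 0.0280, 0.0096)
α = I⁻¹(τ − ω×Iω) = (-2.5800, -0.5667, 1.0029)
ω + α·dt = (-0.3032, -0.6227, 1.4401)
q⊗(0,ω) = (-0.0681316, -0.3974258, 1.2680350, 0.7677866)
q' = normalize(q + ½dt·q⊗(0,ω)) = (0.1653, -0.9607, -0.1626, -0.1527)
a = F/m = (3.2000, 3.0000, -2.2000)
p + v·dt = (-1.3320, -0.4200, 2.5480)
v + (F/m)dt = (-0.6720, 2.1200, 1.1120)

p' = (-1.3320, -0.4200, 2.5480)
q' = (0.1653, -0.9607, -0.1626, -0.1527)
v' = (-0.6720, 2.1200, 1.1120)
ω' = (-0.3032, -0.6227, 1.4401)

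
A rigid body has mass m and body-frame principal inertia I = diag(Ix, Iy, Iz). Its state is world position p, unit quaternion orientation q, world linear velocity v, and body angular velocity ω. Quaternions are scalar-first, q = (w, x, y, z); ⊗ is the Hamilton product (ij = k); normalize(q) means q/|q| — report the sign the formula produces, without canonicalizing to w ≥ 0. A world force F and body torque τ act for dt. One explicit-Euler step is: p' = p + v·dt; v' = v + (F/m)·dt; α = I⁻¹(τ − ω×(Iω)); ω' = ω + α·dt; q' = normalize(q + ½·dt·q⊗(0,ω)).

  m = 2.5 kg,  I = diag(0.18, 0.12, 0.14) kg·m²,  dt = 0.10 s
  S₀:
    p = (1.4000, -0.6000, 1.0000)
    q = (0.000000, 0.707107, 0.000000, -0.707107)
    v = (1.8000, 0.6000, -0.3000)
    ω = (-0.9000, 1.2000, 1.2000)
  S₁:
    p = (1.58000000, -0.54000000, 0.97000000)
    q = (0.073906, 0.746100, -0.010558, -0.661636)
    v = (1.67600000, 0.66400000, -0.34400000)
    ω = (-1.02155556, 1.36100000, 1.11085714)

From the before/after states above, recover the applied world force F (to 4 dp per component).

Δv = v₁−v₀ = (-0.12400000, 0.06400000, -0.04400000)
F = m·Δv/dt = (-3.1000, 1.6000, -1.1000)

F = (-3.1000, 1.6000, -1.1000)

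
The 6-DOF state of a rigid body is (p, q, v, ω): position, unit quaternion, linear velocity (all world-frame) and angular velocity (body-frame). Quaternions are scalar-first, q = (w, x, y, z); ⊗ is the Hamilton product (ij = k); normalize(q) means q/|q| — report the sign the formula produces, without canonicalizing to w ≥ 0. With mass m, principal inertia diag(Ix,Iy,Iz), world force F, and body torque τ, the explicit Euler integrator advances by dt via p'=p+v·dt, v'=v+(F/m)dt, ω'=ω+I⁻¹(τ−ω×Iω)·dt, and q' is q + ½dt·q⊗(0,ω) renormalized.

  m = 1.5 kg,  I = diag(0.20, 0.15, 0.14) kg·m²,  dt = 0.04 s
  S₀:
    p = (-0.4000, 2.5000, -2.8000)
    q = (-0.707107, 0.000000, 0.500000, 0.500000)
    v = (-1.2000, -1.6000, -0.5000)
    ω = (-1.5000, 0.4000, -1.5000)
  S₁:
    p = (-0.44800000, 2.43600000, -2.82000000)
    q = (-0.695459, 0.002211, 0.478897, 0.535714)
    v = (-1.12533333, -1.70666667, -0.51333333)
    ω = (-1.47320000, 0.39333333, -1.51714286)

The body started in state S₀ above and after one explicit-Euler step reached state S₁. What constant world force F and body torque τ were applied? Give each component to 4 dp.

F = (2.8000, -4.0000, -0.5000)
τ = (0.1400, 0.1100, -0.0300)

velocity change Δv = (0.07466667, -0.10666667, -0.01333333)
m·(v₁−v₀)/dt = (2.8000, -4.0000, -0.5000)
ω₁ − ω₀ = (0.02680000, -0.00666667, -0.01714286)
ω₀×(Iω₀) = (0.0060, 0.1350, 0.0300)
I·α + gyro = (0.1400, 0.1100, -0.0300)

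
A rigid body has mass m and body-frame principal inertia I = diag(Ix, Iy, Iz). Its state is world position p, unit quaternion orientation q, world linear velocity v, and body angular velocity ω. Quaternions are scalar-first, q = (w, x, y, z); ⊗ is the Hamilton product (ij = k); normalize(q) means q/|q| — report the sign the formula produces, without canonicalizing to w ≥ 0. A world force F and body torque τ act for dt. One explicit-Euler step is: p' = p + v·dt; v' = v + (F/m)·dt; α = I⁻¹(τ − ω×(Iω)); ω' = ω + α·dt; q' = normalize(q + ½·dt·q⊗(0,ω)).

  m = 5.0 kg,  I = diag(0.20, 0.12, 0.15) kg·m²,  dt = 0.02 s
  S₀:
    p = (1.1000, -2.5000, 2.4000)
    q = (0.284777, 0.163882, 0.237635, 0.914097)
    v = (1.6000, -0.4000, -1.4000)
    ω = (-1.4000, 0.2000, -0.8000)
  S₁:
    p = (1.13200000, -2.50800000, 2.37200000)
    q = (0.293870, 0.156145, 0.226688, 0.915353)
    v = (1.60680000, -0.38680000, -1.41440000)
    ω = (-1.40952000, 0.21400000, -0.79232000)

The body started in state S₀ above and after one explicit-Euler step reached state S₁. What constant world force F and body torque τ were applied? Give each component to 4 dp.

v₁ − v₀ = (0.00680000, 0.01320000, -0.01440000)
F = m·Δv/dt = (1.7000, 3.3000, -3.6000)
ω₁ − ω₀ = (-0.00952000, 0.01400000, 0.00768000)
ω₀×(Iω₀) = (-0.0048, 0.0560, 0.0224)
I·α + gyro = (-0.1000, 0.1400, 0.0800)

F = (1.7000, 3.3000, -3.6000)
τ = (-0.1000, 0.1400, 0.0800)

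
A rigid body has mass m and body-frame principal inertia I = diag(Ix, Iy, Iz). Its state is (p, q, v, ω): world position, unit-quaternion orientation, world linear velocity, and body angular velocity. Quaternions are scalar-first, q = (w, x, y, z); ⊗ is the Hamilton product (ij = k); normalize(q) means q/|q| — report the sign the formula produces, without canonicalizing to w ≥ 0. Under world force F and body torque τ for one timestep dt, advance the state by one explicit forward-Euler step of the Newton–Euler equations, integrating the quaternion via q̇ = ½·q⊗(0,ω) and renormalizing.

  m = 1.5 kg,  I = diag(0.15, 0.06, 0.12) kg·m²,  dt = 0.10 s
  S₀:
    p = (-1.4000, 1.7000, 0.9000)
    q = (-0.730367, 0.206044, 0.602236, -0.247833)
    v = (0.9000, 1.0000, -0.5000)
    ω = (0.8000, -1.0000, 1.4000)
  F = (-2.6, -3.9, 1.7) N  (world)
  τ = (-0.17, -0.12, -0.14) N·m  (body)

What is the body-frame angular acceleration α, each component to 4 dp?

precession coupling ω×(Iω) = (-0.0840, 0.0336, 0.0720)
angular accel α = (-0.5733, -2.5600, -1.7667)

α = (-0.5733, -2.5600, -1.7667)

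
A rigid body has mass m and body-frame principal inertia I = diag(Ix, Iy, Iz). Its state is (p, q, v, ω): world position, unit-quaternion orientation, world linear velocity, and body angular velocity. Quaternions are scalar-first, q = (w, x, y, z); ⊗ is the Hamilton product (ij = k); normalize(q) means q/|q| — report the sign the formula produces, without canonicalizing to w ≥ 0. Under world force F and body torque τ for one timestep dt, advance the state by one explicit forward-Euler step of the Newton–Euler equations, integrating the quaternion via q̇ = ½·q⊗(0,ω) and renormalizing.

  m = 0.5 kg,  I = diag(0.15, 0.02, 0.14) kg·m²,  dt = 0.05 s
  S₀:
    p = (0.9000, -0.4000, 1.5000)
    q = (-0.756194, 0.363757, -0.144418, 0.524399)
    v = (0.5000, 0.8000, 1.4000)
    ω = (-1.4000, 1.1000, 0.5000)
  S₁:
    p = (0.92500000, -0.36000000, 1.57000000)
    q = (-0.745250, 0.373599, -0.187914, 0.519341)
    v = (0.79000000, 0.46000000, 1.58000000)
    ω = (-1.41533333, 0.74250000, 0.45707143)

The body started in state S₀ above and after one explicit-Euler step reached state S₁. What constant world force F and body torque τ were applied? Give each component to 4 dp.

ω₁ − ω₀ = (-0.01533333, -0.35750000, -0.04292857)
gyro term ω₀×Iω₀ = (0.0660, -0.0070, 0.2002)
I·α + gyro = (0.0200, -0.1500, 0.0800)
Δv = v₁−v₀ = (0.29000000, -0.34000000, 0.18000000)
F = m·Δv/dt = (2.9000, -3.4000, 1.8000)

F = (2.9000, -3.4000, 1.8000)
τ = (0.0200, -0.1500, 0.0800)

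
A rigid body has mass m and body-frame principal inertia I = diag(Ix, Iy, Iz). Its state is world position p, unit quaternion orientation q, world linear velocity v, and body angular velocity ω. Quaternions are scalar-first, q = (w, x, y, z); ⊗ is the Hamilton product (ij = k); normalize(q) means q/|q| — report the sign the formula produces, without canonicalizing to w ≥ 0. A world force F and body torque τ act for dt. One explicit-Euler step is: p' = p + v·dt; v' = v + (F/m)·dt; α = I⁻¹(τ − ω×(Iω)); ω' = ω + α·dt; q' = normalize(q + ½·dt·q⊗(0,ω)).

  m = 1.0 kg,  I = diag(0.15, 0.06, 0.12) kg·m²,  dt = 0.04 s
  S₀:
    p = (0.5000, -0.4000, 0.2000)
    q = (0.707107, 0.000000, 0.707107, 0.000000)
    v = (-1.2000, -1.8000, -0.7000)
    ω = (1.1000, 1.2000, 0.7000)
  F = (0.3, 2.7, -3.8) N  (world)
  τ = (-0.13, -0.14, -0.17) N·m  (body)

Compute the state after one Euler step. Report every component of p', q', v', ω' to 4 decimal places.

a = (0.3000, 2.7000, -3.8000)
new position p' = (0.4520, -0.4720, 0.1720)
new velocity v' = (-1.1880, -1.6920, -0.8520)
angular accel α = (-1.2027, -2.7183, -0.4267)
ω + α·dt = (1.0519, 1.0913, 0.6829)
q⊗(0,ω) = (-0.8485284, 1.2727926, 0.8485284, -0.2828428)
updated quaternion q' = (0.6897, 0.0254, 0.7236, -0.0057)

p' = (0.4520, -0.4720, 0.1720)
q' = (0.6897, 0.0254, 0.7236, -0.0057)
v' = (-1.1880, -1.6920, -0.8520)
ω' = (1.0519, 1.0913, 0.6829)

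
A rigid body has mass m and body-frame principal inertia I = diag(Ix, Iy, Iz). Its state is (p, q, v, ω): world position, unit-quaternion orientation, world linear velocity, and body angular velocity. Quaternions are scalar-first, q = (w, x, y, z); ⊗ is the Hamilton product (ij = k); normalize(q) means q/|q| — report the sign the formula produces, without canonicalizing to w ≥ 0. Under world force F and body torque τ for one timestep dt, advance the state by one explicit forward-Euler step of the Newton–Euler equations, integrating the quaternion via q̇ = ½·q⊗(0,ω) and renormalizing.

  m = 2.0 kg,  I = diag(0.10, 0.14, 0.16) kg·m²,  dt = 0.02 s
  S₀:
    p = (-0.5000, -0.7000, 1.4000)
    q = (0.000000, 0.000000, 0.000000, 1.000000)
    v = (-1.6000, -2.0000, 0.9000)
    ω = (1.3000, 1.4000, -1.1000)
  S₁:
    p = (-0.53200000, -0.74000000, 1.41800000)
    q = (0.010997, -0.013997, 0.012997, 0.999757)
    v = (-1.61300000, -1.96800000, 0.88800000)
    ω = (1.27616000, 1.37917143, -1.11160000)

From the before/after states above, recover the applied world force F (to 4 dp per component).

F = (-1.3000, 3.2000, -1.2000)

velocity change Δv = (-0.01300000, 0.03200000, -0.01200000)
F = m·Δv/dt = (-1.3000, 3.2000, -1.2000)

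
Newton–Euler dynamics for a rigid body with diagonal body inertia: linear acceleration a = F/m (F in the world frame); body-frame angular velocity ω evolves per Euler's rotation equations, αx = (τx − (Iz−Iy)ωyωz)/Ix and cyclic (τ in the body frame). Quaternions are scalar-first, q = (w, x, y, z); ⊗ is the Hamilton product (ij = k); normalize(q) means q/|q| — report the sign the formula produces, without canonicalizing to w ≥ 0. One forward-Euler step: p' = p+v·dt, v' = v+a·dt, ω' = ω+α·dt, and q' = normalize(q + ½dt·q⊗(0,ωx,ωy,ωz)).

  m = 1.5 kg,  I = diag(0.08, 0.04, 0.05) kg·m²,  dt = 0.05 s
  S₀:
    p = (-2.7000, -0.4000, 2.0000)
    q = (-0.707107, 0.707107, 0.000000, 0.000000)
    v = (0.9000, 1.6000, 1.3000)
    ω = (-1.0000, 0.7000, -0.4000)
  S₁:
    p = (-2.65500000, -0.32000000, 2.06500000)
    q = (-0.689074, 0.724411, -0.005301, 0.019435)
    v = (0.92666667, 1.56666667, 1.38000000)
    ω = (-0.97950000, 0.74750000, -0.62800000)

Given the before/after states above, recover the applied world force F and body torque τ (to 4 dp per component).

F = (0.8000, -1.0000, 2.4000)
τ = (0.0300, 0.0500, -0.2000)

velocity change Δv = (0.02666667, -0.03333333, 0.08000000)
applied force F = (0.8000, -1.0000, 2.4000)
rate change Δω = (0.02050000, 0.04750000, -0.22800000)
gyro term ω₀×Iω₀ = (-0.0028, 0.0120, 0.0280)
applied torque τ = (0.0300, 0.0500, -0.2000)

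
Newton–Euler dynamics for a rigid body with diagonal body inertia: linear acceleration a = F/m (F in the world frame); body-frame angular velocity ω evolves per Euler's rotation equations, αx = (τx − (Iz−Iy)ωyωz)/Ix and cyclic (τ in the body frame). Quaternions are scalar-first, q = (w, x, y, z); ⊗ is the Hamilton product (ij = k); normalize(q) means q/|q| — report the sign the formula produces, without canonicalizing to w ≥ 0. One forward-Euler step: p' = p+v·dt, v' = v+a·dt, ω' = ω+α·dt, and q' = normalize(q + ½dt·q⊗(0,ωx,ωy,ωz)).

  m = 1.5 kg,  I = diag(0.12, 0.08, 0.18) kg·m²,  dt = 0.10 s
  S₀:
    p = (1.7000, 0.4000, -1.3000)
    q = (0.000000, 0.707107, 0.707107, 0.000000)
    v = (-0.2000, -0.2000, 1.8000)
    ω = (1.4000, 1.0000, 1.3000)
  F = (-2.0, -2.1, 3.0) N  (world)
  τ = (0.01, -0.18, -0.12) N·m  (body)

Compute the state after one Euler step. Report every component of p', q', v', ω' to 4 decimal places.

p' = (1.6800, 0.3800, -1.1200)
q' = (-0.0844, 0.7487, 0.6573, -0.0141)
v' = (-0.3333, -0.3400, 2.0000)
ω' = (1.3000, 0.9115, 1.2644)

a = F/m = (-1.3333, -1.4000, 2.0000)
new position p' = (1.6800, 0.3800, -1.1200)
v' = v + a·dt = (-0.3333, -0.3400, 2.0000)
precession coupling ω×(Iω) = (0.1300, -0.1092, -0.0560)
(τ − ω×Iω)/I = (-1.0000, -0.8850, -0.3556)
ω' = ω + α·dt = (1.3000, 0.9115, 1.2644)
q⊗(0,ω) = (-1.6970568, 0.9192391, -0.9192391, -0.2828428)
q' = normalize(q + ½dt·q⊗(0,ω)) = (-0.0844, 0.7487, 0.6573, -0.0141)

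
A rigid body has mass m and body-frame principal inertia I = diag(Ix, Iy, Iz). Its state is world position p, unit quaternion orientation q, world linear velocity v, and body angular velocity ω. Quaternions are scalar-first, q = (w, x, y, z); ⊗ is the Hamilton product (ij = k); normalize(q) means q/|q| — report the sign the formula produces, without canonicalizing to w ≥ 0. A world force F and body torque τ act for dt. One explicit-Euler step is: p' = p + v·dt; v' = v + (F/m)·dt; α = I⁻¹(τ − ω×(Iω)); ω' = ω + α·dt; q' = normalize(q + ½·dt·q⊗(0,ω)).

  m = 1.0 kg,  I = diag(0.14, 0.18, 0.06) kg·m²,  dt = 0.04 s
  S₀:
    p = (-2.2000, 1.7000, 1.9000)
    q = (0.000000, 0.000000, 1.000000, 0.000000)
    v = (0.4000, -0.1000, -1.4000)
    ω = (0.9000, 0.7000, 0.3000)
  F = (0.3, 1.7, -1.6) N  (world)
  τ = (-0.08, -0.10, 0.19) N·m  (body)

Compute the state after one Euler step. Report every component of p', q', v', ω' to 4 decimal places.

gyro term ω×Iω = (-0.0252, 0.0216, 0.0252)
α = I⁻¹(τ − ω×Iω) = (-0.3914, -0.6756, 2.7467)
ω' = ω + α·dt = (0.8843, 0.6730, 0.4099)
Hamilton product q⊗(0,ω) = (-0.7000000, 0.3000000, 0.0000000, -0.9000000)
updated quaternion q' = (-0.0140, 0.0060, 0.9997, -0.0180)
linear accel F/m = (0.3000, 1.7000, -1.6000)
p' = p + v·dt = (-2.1840, 1.6960, 1.8440)
new velocity v' = (0.4120, -0.0320, -1.4640)

p' = (-2.1840, 1.6960, 1.8440)
q' = (-0.0140, 0.0060, 0.9997, -0.0180)
v' = (0.4120, -0.0320, -1.4640)
ω' = (0.8843, 0.6730, 0.4099)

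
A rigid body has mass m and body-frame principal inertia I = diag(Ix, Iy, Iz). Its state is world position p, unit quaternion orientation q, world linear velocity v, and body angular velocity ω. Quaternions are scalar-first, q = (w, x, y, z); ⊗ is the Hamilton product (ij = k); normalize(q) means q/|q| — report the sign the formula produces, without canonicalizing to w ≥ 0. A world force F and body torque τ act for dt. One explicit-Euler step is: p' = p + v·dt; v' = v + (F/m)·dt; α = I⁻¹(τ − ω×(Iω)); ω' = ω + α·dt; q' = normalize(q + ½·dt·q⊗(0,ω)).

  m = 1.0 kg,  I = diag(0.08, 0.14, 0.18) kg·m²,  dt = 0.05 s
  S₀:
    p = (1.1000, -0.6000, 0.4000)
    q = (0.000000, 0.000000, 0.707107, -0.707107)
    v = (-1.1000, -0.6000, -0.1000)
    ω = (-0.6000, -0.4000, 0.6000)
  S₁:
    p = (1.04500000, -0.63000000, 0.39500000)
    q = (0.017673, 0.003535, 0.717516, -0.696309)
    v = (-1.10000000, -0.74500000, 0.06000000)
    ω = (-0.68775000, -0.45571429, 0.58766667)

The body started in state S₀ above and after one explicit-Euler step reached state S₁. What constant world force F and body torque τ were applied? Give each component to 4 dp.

F = (0.0000, -2.9000, 3.2000)
τ = (-0.1500, -0.1200, -0.0300)

velocity change Δv = (0.00000000, -0.14500000, 0.16000000)
m·(v₁−v₀)/dt = (0.0000, -2.9000, 3.2000)
ω₁ − ω₀ = (-0.08775000, -0.05571429, -0.01233333)
τ = I·(Δω/dt) + ω₀×(Iω₀) = (-0.1500, -0.1200, -0.0300)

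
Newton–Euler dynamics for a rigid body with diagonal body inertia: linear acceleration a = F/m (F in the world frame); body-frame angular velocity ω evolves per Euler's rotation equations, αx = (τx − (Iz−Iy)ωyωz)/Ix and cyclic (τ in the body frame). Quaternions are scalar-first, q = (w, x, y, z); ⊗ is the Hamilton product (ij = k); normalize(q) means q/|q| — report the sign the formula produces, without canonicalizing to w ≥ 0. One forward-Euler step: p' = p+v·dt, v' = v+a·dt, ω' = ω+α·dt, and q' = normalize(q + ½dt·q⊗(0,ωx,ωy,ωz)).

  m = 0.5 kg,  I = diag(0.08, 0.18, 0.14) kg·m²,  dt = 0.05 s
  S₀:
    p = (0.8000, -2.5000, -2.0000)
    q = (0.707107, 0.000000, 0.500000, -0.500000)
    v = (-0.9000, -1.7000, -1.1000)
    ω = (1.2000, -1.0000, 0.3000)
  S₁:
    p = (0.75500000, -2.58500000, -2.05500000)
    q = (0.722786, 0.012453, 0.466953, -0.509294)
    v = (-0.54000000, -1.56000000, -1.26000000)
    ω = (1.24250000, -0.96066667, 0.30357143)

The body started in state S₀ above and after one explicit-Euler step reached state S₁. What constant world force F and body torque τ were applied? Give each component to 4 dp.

Δv = v₁−v₀ = (0.36000000, 0.14000000, -0.16000000)
F = m·Δv/dt = (3.6000, 1.4000, -1.6000)
Δω = ω₁−ω₀ = (0.04250000, 0.03933333, 0.00357143)
ω₀×(Iω₀) = (0.0120, -0.0216, -0.1200)
τ = I·(Δω/dt) + ω₀×(Iω₀) = (0.0800, 0.1200, -0.1100)

F = (3.6000, 1.4000, -1.6000)
τ = (0.0800, 0.1200, -0.1100)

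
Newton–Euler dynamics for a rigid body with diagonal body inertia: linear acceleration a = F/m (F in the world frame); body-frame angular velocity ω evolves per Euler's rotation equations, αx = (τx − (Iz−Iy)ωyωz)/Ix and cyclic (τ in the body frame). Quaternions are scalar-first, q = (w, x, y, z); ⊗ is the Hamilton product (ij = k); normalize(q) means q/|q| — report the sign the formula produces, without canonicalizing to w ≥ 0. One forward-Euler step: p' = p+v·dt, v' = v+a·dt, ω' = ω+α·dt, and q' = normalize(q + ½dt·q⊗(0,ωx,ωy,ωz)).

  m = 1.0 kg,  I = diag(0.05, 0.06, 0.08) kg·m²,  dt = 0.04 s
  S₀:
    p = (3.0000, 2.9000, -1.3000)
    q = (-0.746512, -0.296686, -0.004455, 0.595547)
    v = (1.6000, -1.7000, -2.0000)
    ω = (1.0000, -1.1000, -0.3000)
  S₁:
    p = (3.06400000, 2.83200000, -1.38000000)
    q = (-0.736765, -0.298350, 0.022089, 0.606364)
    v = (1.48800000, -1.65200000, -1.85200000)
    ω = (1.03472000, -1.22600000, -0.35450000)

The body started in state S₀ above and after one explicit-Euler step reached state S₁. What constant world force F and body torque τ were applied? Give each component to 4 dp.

ω₁ − ω₀ = (0.03472000, -0.12600000, -0.05450000)
precession coupling = (0.0066, 0.0090, -0.0110)
applied torque τ = (0.0500, -0.1800, -0.1200)
Δv = v₁−v₀ = (-0.11200000, 0.04800000, 0.14800000)
F = m·Δv/dt = (-2.8000, 1.2000, 3.7000)

F = (-2.8000, 1.2000, 3.7000)
τ = (0.0500, -0.1800, -0.1200)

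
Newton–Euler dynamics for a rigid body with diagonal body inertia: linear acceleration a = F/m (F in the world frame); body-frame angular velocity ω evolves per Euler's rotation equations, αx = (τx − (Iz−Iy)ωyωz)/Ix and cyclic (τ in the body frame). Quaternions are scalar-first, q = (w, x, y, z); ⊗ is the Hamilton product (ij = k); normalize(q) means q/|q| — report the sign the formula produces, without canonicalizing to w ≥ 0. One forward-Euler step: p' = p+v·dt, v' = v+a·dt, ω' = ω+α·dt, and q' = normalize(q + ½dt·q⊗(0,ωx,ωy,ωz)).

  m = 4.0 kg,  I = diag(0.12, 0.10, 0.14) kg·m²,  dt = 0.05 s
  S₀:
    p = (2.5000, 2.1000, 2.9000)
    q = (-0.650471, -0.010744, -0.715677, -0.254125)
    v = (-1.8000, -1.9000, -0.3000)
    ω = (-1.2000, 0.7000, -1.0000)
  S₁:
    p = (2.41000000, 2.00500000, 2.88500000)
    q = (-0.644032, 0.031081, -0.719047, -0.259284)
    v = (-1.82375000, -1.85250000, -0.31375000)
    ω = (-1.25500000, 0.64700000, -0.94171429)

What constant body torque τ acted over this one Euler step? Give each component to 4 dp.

τ = (-0.1600, -0.1300, 0.1800)

ω₁ − ω₀ = (-0.05500000, -0.05300000, 0.05828571)
I·α + gyro = (-0.1600, -0.1300, 0.1800)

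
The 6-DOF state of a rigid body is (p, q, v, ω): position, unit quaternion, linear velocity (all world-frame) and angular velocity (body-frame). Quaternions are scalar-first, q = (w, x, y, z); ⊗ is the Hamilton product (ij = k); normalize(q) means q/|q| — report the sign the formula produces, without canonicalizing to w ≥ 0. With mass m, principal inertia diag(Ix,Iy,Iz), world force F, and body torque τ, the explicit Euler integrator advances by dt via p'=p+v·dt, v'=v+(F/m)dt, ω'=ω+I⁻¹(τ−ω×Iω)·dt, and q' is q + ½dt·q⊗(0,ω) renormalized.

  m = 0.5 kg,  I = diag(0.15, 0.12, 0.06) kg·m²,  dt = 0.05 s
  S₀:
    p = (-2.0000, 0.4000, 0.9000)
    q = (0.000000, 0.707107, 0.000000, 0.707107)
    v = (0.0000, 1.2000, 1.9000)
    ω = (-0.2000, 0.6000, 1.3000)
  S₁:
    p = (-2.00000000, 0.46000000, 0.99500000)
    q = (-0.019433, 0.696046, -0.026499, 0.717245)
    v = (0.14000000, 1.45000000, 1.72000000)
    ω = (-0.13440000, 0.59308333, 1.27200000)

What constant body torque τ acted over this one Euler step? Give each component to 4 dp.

Δω = ω₁−ω₀ = (0.06560000, -0.00691667, -0.02800000)
applied torque τ = (0.1500, -0.0400, -0.0300)

τ = (0.1500, -0.0400, -0.0300)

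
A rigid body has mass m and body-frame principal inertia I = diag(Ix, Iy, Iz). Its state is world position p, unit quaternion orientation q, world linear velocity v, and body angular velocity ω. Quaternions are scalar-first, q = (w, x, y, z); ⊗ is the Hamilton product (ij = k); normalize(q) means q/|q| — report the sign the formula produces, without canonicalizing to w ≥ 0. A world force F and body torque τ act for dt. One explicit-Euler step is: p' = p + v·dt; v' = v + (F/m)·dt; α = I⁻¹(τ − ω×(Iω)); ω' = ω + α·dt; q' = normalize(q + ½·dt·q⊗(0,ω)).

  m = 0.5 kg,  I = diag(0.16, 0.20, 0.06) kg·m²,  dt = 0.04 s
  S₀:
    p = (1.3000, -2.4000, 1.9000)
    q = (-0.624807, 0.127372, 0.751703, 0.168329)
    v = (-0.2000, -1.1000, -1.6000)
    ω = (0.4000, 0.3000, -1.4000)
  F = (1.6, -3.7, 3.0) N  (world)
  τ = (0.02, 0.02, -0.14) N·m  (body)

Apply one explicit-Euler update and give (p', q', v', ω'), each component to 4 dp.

p' = (1.2920, -2.4440, 1.8360)
q' = (-0.6253, 0.1003, 0.7525, 0.1805)
v' = (-0.0720, -1.3960, -1.3600)
ω' = (0.3903, 0.3152, -1.4965)

ω×(Iω) gyroscopic = (0.0588, -0.0560, 0.0048)
α = I⁻¹(τ − ω×Iω) = (-0.2425, 0.3800, -2.4133)
new body rate ω' = (0.3903, 0.3152, -1.4965)
q⊗(0,ω) = (-0.0407991, -1.3528057, 0.0582103, 0.6122602)
q + ½dt·q⊗(0,ω), renormalized = (-0.6253, 0.1003, 0.7525, 0.1805)
p + v·dt = (1.2920, -2.4440, 1.8360)
new velocity v' = (-0.0720, -1.3960, -1.3600)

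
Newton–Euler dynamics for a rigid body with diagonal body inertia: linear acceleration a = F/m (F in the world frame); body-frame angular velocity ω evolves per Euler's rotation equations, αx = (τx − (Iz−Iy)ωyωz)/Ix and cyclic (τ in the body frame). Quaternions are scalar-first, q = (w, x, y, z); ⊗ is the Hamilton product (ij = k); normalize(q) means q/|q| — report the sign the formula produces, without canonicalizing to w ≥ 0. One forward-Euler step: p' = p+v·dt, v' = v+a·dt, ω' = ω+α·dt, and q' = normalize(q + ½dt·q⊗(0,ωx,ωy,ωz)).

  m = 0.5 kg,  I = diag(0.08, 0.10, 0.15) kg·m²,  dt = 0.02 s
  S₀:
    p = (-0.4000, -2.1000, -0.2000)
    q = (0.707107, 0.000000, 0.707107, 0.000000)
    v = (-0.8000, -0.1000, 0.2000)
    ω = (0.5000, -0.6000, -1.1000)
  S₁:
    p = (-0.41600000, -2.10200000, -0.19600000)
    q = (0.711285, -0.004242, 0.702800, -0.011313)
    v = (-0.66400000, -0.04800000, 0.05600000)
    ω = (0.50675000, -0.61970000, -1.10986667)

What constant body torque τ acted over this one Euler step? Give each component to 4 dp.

τ = (0.0600, -0.0600, -0.0800)

Δω = ω₁−ω₀ = (0.00675000, -0.01970000, -0.00986667)
gyro term ω₀×Iω₀ = (0.0330, 0.0385, -0.0060)
τ = I·(Δω/dt) + ω₀×(Iω₀) = (0.0600, -0.0600, -0.0800)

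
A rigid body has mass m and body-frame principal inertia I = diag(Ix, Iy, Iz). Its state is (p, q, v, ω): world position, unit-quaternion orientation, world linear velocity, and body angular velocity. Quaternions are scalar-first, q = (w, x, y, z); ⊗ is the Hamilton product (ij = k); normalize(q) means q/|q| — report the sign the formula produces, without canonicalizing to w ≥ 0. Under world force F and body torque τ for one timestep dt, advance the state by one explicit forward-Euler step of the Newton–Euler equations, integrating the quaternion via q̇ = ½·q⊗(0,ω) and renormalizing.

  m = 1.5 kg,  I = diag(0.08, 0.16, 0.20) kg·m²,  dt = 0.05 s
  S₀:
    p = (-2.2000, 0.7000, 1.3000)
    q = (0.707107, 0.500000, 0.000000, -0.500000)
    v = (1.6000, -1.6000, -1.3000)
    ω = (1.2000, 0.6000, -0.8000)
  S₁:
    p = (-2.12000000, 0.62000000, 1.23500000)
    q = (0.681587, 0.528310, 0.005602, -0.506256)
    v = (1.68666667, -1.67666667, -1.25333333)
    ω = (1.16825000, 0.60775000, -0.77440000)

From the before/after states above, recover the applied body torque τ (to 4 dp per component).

τ = (-0.0700, 0.1400, 0.1600)

ω₁ − ω₀ = (-0.03175000, 0.00775000, 0.02560000)
τ = I·(Δω/dt) + ω₀×(Iω₀) = (-0.0700, 0.1400, 0.1600)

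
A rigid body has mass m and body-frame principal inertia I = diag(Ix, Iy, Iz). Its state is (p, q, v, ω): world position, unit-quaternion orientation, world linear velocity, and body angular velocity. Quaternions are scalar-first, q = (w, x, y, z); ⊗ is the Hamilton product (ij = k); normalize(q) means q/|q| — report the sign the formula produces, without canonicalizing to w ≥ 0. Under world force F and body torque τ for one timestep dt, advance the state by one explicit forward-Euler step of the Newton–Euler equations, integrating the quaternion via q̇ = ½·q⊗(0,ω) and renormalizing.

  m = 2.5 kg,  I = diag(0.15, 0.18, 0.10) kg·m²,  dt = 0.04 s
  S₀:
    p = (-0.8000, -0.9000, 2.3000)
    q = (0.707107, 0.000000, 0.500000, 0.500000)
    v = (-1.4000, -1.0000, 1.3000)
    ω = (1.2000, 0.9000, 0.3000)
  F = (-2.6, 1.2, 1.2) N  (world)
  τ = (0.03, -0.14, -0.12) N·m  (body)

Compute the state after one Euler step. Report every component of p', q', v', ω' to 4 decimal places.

precession coupling ω×(Iω) = (-0.0216, 0.0180, 0.0324)
(τ − ω×Iω)/I = (0.3440, -0.8778, -1.5240)
ω' = ω + α·dt = (1.2138, 0.8649, 0.2390)
q⊗(0,ω) = (-0.6000000, 0.5485284, 1.2363963, -0.3878679)
q' = normalize(q + ½dt·q⊗(0,ω)) = (0.6948, 0.0110, 0.5245, 0.4920)
a = F/m = (-1.0400, 0.4800, 0.4800)
new position p' = (-0.8560, -0.9400, 2.3520)
v + (F/m)dt = (-1.4416, -0.9808, 1.3192)

p' = (-0.8560, -0.9400, 2.3520)
q' = (0.6948, 0.0110, 0.5245, 0.4920)
v' = (-1.4416, -0.9808, 1.3192)
ω' = (1.2138, 0.8649, 0.2390)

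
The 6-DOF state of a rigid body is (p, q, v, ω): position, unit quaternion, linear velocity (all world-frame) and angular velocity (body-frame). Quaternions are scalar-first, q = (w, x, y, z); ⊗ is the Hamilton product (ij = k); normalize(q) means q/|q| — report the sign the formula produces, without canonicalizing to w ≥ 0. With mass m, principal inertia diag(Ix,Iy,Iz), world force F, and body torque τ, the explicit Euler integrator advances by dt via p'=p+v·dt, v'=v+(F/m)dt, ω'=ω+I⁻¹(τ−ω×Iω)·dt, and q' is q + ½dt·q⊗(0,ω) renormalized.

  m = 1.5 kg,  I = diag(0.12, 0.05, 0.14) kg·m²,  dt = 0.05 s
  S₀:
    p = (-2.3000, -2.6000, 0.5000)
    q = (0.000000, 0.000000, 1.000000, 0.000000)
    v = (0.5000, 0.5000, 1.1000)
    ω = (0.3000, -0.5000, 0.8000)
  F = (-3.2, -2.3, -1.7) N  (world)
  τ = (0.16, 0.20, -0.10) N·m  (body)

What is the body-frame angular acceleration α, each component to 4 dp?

α = (1.6333, 4.0960, -0.7893)

precession coupling ω×(Iω) = (-0.0360, -0.0048, 0.0105)
angular accel α = (1.6333, 4.0960, -0.7893)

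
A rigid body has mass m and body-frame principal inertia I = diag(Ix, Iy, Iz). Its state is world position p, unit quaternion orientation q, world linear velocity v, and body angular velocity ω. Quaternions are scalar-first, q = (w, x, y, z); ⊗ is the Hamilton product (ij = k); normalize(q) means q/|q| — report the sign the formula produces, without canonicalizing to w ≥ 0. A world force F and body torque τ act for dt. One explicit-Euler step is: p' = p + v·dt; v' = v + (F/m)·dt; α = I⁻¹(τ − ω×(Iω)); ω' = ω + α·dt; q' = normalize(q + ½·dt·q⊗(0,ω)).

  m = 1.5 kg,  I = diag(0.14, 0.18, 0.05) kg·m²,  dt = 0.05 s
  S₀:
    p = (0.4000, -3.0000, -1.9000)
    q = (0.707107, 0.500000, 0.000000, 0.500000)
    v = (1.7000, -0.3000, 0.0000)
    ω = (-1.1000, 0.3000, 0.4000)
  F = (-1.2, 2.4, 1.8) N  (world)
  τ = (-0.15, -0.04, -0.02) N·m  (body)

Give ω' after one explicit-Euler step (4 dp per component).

α = I⁻¹(τ − ω×Iω) = (-0.9600, -0.0022, -0.1360)
ω + α·dt = (-1.1480, 0.2999, 0.3932)

ω' = (-1.1480, 0.2999, 0.3932)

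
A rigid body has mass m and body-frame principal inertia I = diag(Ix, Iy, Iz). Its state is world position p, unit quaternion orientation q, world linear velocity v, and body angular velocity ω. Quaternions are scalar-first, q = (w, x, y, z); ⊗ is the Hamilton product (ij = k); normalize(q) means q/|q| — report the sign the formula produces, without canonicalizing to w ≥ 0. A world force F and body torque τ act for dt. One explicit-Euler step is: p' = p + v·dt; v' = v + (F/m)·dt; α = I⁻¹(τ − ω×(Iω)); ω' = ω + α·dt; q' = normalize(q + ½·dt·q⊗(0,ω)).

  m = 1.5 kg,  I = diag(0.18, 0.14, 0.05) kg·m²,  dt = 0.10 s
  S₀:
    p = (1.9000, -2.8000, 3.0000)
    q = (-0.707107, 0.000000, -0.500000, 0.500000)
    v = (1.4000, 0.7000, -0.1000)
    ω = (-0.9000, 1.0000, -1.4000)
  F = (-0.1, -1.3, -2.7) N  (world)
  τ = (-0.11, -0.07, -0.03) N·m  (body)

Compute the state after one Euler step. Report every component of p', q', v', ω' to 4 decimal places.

a = F/m = (-0.0667, -0.8667, -1.8000)
new position p' = (2.0400, -2.7300, 2.9900)
v + (F/m)dt = (1.3933, 0.6133, -0.2800)
gyro term ω×Iω = (0.1260, 0.1638, 0.0360)
α = I⁻¹(τ − ω×Iω) = (-1.3111, -1.6700, -1.3200)
ω + α·dt = (-1.0311, 0.8330, -1.5320)
Hamilton product q⊗(0,ω) = (1.2000000, 0.8363963, -1.1571070, 0.5399498)
q' = normalize(q + ½dt·q⊗(0,ω)) = (-0.6441, 0.0416, -0.5552, 0.5245)

p' = (2.0400, -2.7300, 2.9900)
q' = (-0.6441, 0.0416, -0.5552, 0.5245)
v' = (1.3933, 0.6133, -0.2800)
ω' = (-1.0311, 0.8330, -1.5320)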